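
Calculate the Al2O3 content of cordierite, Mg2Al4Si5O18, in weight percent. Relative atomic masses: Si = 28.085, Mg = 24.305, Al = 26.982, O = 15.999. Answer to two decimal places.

Formula mass = 584.945 g/mol.
4 Al → 2.0000 mol Al2O3 per formula unit; M(Al2O3) = 101.961, so Al2O3 mass = 203.922 g.
203.922/584.945 × 100 = 34.86 wt%.

34.86 wt%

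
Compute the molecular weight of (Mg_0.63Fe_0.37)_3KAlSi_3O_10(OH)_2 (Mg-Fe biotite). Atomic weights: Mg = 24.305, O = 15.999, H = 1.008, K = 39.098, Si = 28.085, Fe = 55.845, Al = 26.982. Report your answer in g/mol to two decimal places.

452.26 g/mol

M = 1.89×24.305 + 1.11×55.845 + 1×39.098 + 1×26.982 + 3×28.085 + 12×15.999 + 2×1.008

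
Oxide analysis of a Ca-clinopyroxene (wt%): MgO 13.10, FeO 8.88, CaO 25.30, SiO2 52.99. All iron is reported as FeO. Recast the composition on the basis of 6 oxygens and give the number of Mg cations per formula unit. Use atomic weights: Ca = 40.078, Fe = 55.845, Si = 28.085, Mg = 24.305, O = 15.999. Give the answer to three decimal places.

13.10 wt% MgO ÷ 40.304 g/mol = 0.32503 mol, giving 0.32503 Mg and 0.32503 O.
8.88 wt% FeO ÷ 71.844 g/mol = 0.12360 mol, giving 0.12360 Fe and 0.12360 O.
25.30 wt% CaO ÷ 56.077 g/mol = 0.45117 mol, giving 0.45117 Ca and 0.45117 O.
52.99 wt% SiO2 ÷ 60.083 g/mol = 0.88195 mol, giving 0.88195 Si and 1.76390 O.
Oxygen sums to 2.66370; scaling by 6/2.66370 = 2.25251 puts the formula on 6 O.
Mg: 0.32503 × 2.25251 = 0.732 atoms per formula unit.

0.732 Mg apfu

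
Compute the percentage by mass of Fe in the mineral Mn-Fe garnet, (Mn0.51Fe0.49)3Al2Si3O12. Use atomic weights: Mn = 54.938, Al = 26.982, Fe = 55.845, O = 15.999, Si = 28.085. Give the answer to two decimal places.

16.54 weight percent

Formula mass = 1.53*54.938 + 1.47*55.845 + 2*26.982 + 3*28.085 + 12*15.999 = 496.354 g/mol, of which 82.092 g is Fe.
So Fe makes up 82.092/496.354 = 0.1654 of the mass, i.e. 16.54%.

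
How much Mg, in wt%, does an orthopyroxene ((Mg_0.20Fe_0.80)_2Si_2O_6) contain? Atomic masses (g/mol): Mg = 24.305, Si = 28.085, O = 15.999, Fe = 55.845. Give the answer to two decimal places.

Molar mass of (Mg_0.20Fe_0.80)_2Si_2O_6: 0.40×24.305 + 1.60×55.845 + 2×28.085 + 6×15.999 = 251.238 g/mol.
Mass of Mg per formula unit: 0.40 × 24.305 = 9.722 g.
Weight fraction Mg = 9.722 / 251.238 = 0.0387.

3.87 wt%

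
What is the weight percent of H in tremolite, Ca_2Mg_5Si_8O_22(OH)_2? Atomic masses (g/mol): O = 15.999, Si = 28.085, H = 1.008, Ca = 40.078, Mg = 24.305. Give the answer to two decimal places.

0.25 weight percent

Formula mass = 2·40.078 + 5·24.305 + 8·28.085 + 24·15.999 + 2·1.008 = 812.353 g/mol, of which 2.016 g is H.
So H makes up 2.016/812.353 = 0.0025 of the mass, i.e. 0.25%.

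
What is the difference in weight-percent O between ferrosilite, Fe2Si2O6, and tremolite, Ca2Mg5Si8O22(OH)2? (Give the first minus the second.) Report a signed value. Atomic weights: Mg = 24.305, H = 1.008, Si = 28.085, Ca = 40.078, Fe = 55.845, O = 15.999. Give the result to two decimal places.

-10.89 percentage points

M(Fe2Si2O6) = 263.854 g/mol, so wt% O = 95.994/263.854 × 100 = 36.38%.
M(Ca2Mg5Si8O22(OH)2) = 812.353 g/mol, so wt% O = 383.976/812.353 × 100 = 47.27%.
36.38 − 47.27 = -10.89 pp.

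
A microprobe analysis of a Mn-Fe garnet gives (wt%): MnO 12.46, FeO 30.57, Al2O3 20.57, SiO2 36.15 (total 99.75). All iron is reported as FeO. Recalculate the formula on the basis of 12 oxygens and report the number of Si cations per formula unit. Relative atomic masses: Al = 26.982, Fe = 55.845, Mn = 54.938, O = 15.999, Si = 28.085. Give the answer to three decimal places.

2.996 Si apfu

12.46 wt% MnO ÷ 70.937 g/mol = 0.17565 mol, giving 0.17565 Mn and 0.17565 O.
30.57 wt% FeO ÷ 71.844 g/mol = 0.42551 mol, giving 0.42551 Fe and 0.42551 O.
20.57 wt% Al2O3 ÷ 101.961 g/mol = 0.20174 mol, giving 0.40348 Al and 0.60522 O.
36.15 wt% SiO2 ÷ 60.083 g/mol = 0.60167 mol, giving 0.60167 Si and 1.20334 O.
Oxygen sums to 2.40972; scaling by 12/2.40972 = 4.97983 puts the formula on 12 O.
Si: 0.60167 × 4.97983 = 2.996 atoms per formula unit.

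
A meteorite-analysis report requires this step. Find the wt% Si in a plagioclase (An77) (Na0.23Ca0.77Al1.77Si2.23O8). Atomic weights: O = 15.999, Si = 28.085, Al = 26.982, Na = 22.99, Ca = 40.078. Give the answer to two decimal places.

Molar mass of Na0.23Ca0.77Al1.77Si2.23O8: 0.23*22.99 + 0.77*40.078 + 1.77*26.982 + 2.23*28.085 + 8*15.999 = 274.527 g/mol.
Mass of Si per formula unit: 2.23 × 28.085 = 62.630 g.
Weight fraction Si = 62.630 / 274.527 = 0.2281.

22.81 wt%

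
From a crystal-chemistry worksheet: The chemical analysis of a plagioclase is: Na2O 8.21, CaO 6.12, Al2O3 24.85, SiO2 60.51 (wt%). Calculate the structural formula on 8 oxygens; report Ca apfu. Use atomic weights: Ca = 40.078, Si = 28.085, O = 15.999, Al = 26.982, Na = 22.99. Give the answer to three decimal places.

0.292 Ca apfu

8.21 wt% Na2O ÷ 61.979 g/mol = 0.13246 mol, giving 0.26492 Na and 0.13246 O.
6.12 wt% CaO ÷ 56.077 g/mol = 0.10914 mol, giving 0.10914 Ca and 0.10914 O.
24.85 wt% Al2O3 ÷ 101.961 g/mol = 0.24372 mol, giving 0.48744 Al and 0.73116 O.
60.51 wt% SiO2 ÷ 60.083 g/mol = 1.00711 mol, giving 1.00711 Si and 2.01422 O.
Oxygen sums to 2.98698; scaling by 8/2.98698 = 2.67829 puts the formula on 8 O.
Ca: 0.10914 × 2.67829 = 0.292 atoms per formula unit.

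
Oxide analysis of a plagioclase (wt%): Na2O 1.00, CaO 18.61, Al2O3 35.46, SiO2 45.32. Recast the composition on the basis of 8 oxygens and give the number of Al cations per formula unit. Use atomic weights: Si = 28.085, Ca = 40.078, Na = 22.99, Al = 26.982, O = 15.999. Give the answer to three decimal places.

Na2O (M=61.979): mol = 0.01613; Na = 0.03226, O = 0.01613.
CaO (M=56.077): mol = 0.33187; Ca = 0.33187, O = 0.33187.
Al2O3 (M=101.961): mol = 0.34778; Al = 0.69556, O = 1.04334.
SiO2 (M=60.083): mol = 0.75429; Si = 0.75429, O = 1.50858.
ΣO = 2.89992; factor = 8/ΣO = 2.75870.
Al apfu = 0.69556 × 2.75870 = 1.919.

1.919 Al apfu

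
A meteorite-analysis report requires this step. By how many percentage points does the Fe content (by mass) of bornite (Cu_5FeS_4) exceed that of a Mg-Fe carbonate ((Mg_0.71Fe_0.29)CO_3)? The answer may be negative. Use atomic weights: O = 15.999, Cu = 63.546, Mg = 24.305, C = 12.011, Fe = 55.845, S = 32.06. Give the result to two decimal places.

-6.20 percentage points

First mineral: 55.845 g Fe in 501.815 g formula = 11.13 wt% Fe.
Second mineral: 16.195 g Fe in 93.460 g formula = 17.33 wt% Fe.
11.13% − 17.33% gives a difference of -6.20 percentage points.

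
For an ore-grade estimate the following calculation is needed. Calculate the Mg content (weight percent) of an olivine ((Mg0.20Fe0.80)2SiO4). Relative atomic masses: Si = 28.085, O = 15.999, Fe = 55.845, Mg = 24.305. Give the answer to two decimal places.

M((Mg0.20Fe0.80)2SiO4) = 191.155 g/mol.
Mg contributes 0.40 × 24.305 = 9.722 g per mole.
9.722/191.155 = 0.0509 → 5.09%.

5.09 weight percent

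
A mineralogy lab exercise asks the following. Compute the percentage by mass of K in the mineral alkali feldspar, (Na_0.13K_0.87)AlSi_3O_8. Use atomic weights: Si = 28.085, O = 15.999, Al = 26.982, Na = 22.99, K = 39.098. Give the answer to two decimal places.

Formula mass = 0.13×22.99 + 0.87×39.098 + 1×26.982 + 3×28.085 + 8×15.999 = 276.233 g/mol, of which 34.015 g is K.
So K makes up 34.015/276.233 = 0.1231 of the mass, i.e. 12.31%.

12.31 wt%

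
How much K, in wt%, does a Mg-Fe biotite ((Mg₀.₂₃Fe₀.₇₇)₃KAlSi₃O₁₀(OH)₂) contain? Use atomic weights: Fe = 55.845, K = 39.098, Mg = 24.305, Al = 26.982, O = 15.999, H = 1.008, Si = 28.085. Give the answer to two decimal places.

M((Mg₀.₂₃Fe₀.₇₇)₃KAlSi₃O₁₀(OH)₂) = 490.111 g/mol.
K contributes 1 × 39.098 = 39.098 g per mole.
39.098/490.111 = 0.0798 → 7.98%.

7.98 wt%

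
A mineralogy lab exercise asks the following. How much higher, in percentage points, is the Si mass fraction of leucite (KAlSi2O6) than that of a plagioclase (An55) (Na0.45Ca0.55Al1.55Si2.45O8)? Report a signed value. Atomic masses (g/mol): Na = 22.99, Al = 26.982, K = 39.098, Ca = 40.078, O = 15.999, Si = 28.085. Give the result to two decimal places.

Si in KAlSi2O6: molar mass 218.244 g/mol; 2×28.085 = 56.170 g → 25.74 wt%.
Si in Na0.45Ca0.55Al1.55Si2.45O8: molar mass 271.011 g/mol; 2.45×28.085 = 68.808 g → 25.39 wt%.
Difference = 25.74 − 25.39 = 0.35 percentage points.

0.35 percentage points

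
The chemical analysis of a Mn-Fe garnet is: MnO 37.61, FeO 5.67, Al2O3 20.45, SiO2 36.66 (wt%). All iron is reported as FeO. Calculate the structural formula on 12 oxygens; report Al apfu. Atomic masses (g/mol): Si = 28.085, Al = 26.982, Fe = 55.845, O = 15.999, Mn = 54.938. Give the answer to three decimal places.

1.980 Al apfu

MnO: 37.61/70.937 = 0.53019 mol → 0.53019 mol Mn, 0.53019 mol O.
FeO: 5.67/71.844 = 0.07892 mol → 0.07892 mol Fe, 0.07892 mol O.
Al2O3: 20.45/101.961 = 0.20057 mol → 0.40114 mol Al, 0.60171 mol O.
SiO2: 36.66/60.083 = 0.61016 mol → 0.61016 mol Si, 1.22032 mol O.
Total oxygen = 2.43114 mol. Normalization factor = 12/2.43114 = 4.93596.
Al per 12 O = 0.40114 × 4.93596 = 1.980.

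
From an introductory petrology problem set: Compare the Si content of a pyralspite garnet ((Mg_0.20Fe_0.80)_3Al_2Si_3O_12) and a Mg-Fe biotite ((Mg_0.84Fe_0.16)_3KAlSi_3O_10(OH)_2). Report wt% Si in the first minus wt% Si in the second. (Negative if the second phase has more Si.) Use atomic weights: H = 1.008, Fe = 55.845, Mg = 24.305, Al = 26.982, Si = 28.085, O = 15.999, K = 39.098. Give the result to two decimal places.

-1.89 percentage points

First mineral: 84.255 g Si in 478.818 g formula = 17.60 wt% Si.
Second mineral: 84.255 g Si in 432.393 g formula = 19.49 wt% Si.
17.60% − 19.49% gives a difference of -1.89 percentage points.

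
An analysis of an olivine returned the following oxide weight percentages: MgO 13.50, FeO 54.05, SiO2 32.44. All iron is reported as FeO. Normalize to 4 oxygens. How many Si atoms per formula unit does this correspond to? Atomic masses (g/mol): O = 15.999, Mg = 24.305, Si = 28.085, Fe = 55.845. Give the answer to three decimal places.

0.997 Si apfu

MgO: 13.50/40.304 = 0.33495 mol → 0.33495 mol Mg, 0.33495 mol O.
FeO: 54.05/71.844 = 0.75232 mol → 0.75232 mol Fe, 0.75232 mol O.
SiO2: 32.44/60.083 = 0.53992 mol → 0.53992 mol Si, 1.07984 mol O.
Total oxygen = 2.16711 mol. Normalization factor = 4/2.16711 = 1.84578.
Si per 4 O = 0.53992 × 1.84578 = 0.997.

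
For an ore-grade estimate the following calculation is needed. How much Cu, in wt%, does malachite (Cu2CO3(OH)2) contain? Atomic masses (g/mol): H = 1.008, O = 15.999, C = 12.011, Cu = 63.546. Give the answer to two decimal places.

M(Cu2CO3(OH)2) = 221.114 g/mol.
Cu contributes 2 × 63.546 = 127.092 g per mole.
127.092/221.114 = 0.5748 → 57.48%.

57.48 wt%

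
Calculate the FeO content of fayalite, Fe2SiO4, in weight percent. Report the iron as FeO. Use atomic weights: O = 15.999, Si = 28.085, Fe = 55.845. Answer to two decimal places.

M(Fe2SiO4) = 203.771 g/mol; M(FeO) = 71.844 g/mol.
Moles FeO per formula unit = 2 Fe ÷ 1 = 2.0000.
FeO fraction = (2.0000 × 71.844) / 203.771 = 143.688/203.771 = 0.7051.

70.51 wt%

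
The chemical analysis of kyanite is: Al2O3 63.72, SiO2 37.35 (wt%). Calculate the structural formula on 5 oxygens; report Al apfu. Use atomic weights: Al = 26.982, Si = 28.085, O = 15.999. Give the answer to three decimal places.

2.004 Al apfu

63.72 wt% Al2O3 ÷ 101.961 g/mol = 0.62494 mol, giving 1.24988 Al and 1.87482 O.
37.35 wt% SiO2 ÷ 60.083 g/mol = 0.62164 mol, giving 0.62164 Si and 1.24328 O.
Oxygen sums to 3.11810; scaling by 5/3.11810 = 1.60354 puts the formula on 5 O.
Al: 1.24988 × 1.60354 = 2.004 atoms per formula unit.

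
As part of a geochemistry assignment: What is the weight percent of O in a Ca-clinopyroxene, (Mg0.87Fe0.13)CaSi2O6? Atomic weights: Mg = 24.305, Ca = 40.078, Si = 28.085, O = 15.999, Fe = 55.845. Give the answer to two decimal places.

43.51 weight percent

Formula mass = 0.87*24.305 + 0.13*55.845 + 1*40.078 + 2*28.085 + 6*15.999 = 220.647 g/mol, of which 95.994 g is O.
So O makes up 95.994/220.647 = 0.4351 of the mass, i.e. 43.51%.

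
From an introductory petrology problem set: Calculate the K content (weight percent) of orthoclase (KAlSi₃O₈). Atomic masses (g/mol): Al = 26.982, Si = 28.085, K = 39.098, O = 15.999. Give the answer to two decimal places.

14.05 weight percent

M(KAlSi₃O₈) = 278.327 g/mol.
K contributes 1 × 39.098 = 39.098 g per mole.
39.098/278.327 = 0.1405 → 14.05%.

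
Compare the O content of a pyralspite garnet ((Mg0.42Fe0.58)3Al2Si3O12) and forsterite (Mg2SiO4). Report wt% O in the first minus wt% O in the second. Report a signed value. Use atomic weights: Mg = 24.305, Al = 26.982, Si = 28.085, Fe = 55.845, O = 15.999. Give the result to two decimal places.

-3.57 percentage points

M((Mg0.42Fe0.58)3Al2Si3O12) = 458.002 g/mol, so wt% O = 191.988/458.002 × 100 = 41.92%.
M(Mg2SiO4) = 140.691 g/mol, so wt% O = 63.996/140.691 × 100 = 45.49%.
41.92 − 45.49 = -3.57 pp.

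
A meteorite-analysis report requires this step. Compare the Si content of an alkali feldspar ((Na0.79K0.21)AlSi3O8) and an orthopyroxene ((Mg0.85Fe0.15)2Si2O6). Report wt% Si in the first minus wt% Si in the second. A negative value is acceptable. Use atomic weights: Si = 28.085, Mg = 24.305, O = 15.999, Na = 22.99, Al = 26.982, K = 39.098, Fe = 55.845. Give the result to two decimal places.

5.00 percentage points

M((Na0.79K0.21)AlSi3O8) = 265.602 g/mol, so wt% Si = 84.255/265.602 × 100 = 31.72%.
M((Mg0.85Fe0.15)2Si2O6) = 210.236 g/mol, so wt% Si = 56.170/210.236 × 100 = 26.72%.
31.72 − 26.72 = 5.00 pp.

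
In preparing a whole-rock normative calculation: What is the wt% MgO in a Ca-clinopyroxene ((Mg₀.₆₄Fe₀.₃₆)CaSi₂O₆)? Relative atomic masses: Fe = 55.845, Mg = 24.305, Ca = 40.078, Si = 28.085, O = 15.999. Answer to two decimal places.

Formula mass = 227.901 g/mol.
0.64 Mg → 0.6400 mol MgO per formula unit; M(MgO) = 40.304, so MgO mass = 25.795 g.
25.795/227.901 × 100 = 11.32 wt%.

11.32 wt%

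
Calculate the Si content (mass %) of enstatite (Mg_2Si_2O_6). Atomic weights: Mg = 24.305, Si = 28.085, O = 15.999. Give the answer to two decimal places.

27.98 mass %

Formula mass = 2×24.305 + 2×28.085 + 6×15.999 = 200.774 g/mol, of which 56.170 g is Si.
So Si makes up 56.170/200.774 = 0.2798 of the mass, i.e. 27.98%.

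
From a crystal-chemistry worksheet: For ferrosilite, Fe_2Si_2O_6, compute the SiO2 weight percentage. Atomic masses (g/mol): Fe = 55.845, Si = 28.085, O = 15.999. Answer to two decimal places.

M(Fe_2Si_2O_6) = 263.854 g/mol; M(SiO2) = 60.083 g/mol.
Moles SiO2 per formula unit = 2 Si ÷ 1 = 2.0000.
SiO2 fraction = (2.0000 × 60.083) / 263.854 = 120.166/263.854 = 0.4554.

45.54 wt%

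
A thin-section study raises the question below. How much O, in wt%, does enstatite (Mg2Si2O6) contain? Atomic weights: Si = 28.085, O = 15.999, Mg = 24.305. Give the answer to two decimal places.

Formula mass = 2·24.305 + 2·28.085 + 6·15.999 = 200.774 g/mol, of which 95.994 g is O.
So O makes up 95.994/200.774 = 0.4781 of the mass, i.e. 47.81%.

47.81 wt%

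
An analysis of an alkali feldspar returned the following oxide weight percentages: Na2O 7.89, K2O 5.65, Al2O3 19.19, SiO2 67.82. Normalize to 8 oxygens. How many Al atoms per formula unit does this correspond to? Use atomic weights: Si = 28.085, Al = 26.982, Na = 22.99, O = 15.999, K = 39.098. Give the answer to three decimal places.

Na2O: 7.89/61.979 = 0.12730 mol → 0.25460 mol Na, 0.12730 mol O.
K2O: 5.65/94.195 = 0.05998 mol → 0.11996 mol K, 0.05998 mol O.
Al2O3: 19.19/101.961 = 0.18821 mol → 0.37642 mol Al, 0.56463 mol O.
SiO2: 67.82/60.083 = 1.12877 mol → 1.12877 mol Si, 2.25754 mol O.
Total oxygen = 3.00945 mol. Normalization factor = 8/3.00945 = 2.65829.
Al per 8 O = 0.37642 × 2.65829 = 1.001.

1.001 Al apfu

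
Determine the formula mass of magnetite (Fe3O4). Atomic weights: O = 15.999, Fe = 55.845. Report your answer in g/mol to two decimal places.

Fe: 3 × 55.845 = 167.5350
O: 4 × 15.999 = 63.9960
Summing the contributions gives the formula mass.

231.53 g/mol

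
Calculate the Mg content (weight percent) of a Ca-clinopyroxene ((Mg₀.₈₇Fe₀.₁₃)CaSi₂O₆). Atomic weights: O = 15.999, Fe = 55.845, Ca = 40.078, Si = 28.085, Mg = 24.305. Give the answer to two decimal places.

9.58 weight percent

Molar mass of (Mg₀.₈₇Fe₀.₁₃)CaSi₂O₆: 0.87×24.305 + 0.13×55.845 + 1×40.078 + 2×28.085 + 6×15.999 = 220.647 g/mol.
Mass of Mg per formula unit: 0.87 × 24.305 = 21.145 g.
Weight fraction Mg = 21.145 / 220.647 = 0.0958.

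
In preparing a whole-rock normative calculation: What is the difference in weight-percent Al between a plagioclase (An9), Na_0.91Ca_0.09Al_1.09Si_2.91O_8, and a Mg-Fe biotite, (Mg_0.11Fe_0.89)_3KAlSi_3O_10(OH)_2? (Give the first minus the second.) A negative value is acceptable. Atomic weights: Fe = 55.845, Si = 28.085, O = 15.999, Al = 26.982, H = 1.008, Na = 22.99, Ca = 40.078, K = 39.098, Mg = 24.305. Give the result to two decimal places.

M(Na_0.91Ca_0.09Al_1.09Si_2.91O_8) = 263.658 g/mol, so wt% Al = 29.410/263.658 × 100 = 11.15%.
M((Mg_0.11Fe_0.89)_3KAlSi_3O_10(OH)_2) = 501.466 g/mol, so wt% Al = 26.982/501.466 × 100 = 5.38%.
11.15 − 5.38 = 5.77 pp.

5.77 percentage points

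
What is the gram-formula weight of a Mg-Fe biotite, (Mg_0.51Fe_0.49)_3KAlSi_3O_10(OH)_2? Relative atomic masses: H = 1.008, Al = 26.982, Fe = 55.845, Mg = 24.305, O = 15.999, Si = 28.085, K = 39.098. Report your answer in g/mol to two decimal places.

463.62 g/mol

M = 1.53(24.305) + 1.47(55.845) + 1(39.098) + 1(26.982) + 3(28.085) + 12(15.999) + 2(1.008)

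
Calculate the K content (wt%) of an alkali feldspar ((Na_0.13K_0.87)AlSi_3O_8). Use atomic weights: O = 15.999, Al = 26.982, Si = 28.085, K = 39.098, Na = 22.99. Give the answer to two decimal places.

12.31 wt%

Molar mass of (Na_0.13K_0.87)AlSi_3O_8: 0.13·22.99 + 0.87·39.098 + 1·26.982 + 3·28.085 + 8·15.999 = 276.233 g/mol.
Mass of K per formula unit: 0.87 × 39.098 = 34.015 g.
Weight fraction K = 34.015 / 276.233 = 0.1231.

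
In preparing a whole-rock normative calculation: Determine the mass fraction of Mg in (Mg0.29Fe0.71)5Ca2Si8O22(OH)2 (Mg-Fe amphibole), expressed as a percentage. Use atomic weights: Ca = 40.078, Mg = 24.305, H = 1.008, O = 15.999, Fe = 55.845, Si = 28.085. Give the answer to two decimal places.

3.81 mass %

M((Mg0.29Fe0.71)5Ca2Si8O22(OH)2) = 924.320 g/mol.
Mg contributes 1.45 × 24.305 = 35.242 g per mole.
35.242/924.320 = 0.0381 → 3.81%.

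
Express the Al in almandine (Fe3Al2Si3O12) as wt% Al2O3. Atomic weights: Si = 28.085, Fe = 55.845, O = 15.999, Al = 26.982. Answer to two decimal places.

20.48 wt%

M(Fe3Al2Si3O12) = 497.742 g/mol; M(Al2O3) = 101.961 g/mol.
Moles Al2O3 per formula unit = 2 Al ÷ 2 = 1.0000.
Al2O3 fraction = (1.0000 × 101.961) / 497.742 = 101.961/497.742 = 0.2048.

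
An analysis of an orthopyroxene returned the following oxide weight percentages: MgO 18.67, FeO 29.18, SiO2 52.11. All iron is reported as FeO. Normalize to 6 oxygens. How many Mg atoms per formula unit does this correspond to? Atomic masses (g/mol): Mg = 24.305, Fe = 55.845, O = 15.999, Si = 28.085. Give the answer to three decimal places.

1.067 Mg apfu

MgO: 18.67/40.304 = 0.46323 mol → 0.46323 mol Mg, 0.46323 mol O.
FeO: 29.18/71.844 = 0.40616 mol → 0.40616 mol Fe, 0.40616 mol O.
SiO2: 52.11/60.083 = 0.86730 mol → 0.86730 mol Si, 1.73460 mol O.
Total oxygen = 2.60399 mol. Normalization factor = 6/2.60399 = 2.30416.
Mg per 6 O = 0.46323 × 2.30416 = 1.067.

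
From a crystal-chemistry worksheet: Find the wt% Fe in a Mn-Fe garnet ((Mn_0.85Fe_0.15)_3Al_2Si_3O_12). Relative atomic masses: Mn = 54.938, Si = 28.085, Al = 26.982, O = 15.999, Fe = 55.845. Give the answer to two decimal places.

Molar mass of (Mn_0.85Fe_0.15)_3Al_2Si_3O_12: 2.55·54.938 + 0.45·55.845 + 2·26.982 + 3·28.085 + 12·15.999 = 495.429 g/mol.
Mass of Fe per formula unit: 0.45 × 55.845 = 25.130 g.
Weight fraction Fe = 25.130 / 495.429 = 0.0507.

5.07 wt%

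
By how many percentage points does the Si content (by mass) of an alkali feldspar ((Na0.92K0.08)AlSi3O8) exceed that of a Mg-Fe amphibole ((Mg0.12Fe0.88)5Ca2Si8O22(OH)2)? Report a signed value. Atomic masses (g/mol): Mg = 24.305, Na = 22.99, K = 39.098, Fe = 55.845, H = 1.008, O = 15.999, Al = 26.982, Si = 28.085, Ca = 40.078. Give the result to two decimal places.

8.35 percentage points

First mineral: 84.255 g Si in 263.508 g formula = 31.97 wt% Si.
Second mineral: 224.680 g Si in 951.129 g formula = 23.62 wt% Si.
31.97% − 23.62% gives a difference of 8.35 percentage points.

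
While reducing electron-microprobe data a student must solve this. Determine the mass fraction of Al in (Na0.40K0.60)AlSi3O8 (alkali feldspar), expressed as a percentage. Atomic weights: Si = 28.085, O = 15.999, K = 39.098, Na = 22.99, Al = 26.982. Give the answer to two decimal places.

9.92 mass %

Formula mass = 0.40*22.99 + 0.60*39.098 + 1*26.982 + 3*28.085 + 8*15.999 = 271.884 g/mol, of which 26.982 g is Al.
So Al makes up 26.982/271.884 = 0.0992 of the mass, i.e. 9.92%.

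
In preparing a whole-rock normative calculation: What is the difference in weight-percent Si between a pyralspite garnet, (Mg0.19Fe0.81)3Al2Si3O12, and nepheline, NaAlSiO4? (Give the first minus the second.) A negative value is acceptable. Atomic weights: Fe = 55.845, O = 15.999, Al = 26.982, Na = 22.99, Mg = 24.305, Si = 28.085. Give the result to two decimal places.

-2.21 percentage points

M((Mg0.19Fe0.81)3Al2Si3O12) = 479.764 g/mol, so wt% Si = 84.255/479.764 × 100 = 17.56%.
M(NaAlSiO4) = 142.053 g/mol, so wt% Si = 28.085/142.053 × 100 = 19.77%.
17.56 − 19.77 = -2.21 pp.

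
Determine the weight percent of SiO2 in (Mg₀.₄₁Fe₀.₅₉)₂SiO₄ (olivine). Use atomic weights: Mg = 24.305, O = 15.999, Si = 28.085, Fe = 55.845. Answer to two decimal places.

33.77 wt%

Molar mass of (Mg₀.₄₁Fe₀.₅₉)₂SiO₄ = 0.82·24.305 + 1.18·55.845 + 1·28.085 + 4·15.999 = 177.908 g/mol.
Each formula unit contains 1 Si, equivalent to 1/1 = 1.0000 mol SiO2.
M(SiO2) = 1×28.085 + 2×15.999 = 60.083 g/mol.
Mass of SiO2 per formula unit = 1.0000 × 60.083 = 60.083 g.
SiO2 wt% = 60.083 / 177.908 × 100 = 33.77%.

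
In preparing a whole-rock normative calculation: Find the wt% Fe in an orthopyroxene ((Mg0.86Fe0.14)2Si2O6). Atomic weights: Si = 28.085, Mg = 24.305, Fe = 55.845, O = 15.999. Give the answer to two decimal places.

7.46 mass %

Formula mass = 1.72×24.305 + 0.28×55.845 + 2×28.085 + 6×15.999 = 209.605 g/mol, of which 15.637 g is Fe.
So Fe makes up 15.637/209.605 = 0.0746 of the mass, i.e. 7.46%.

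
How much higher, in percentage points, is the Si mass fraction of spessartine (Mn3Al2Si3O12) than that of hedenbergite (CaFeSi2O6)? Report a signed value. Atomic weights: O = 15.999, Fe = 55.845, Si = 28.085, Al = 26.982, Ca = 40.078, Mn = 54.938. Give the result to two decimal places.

Si in Mn3Al2Si3O12: molar mass 495.021 g/mol; 3×28.085 = 84.255 g → 17.02 wt%.
Si in CaFeSi2O6: molar mass 248.087 g/mol; 2×28.085 = 56.170 g → 22.64 wt%.
Difference = 17.02 − 22.64 = -5.62 percentage points.

-5.62 percentage points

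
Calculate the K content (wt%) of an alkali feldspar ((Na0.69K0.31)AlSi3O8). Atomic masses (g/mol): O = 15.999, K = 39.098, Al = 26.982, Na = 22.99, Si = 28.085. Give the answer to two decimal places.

4.54 wt%

Molar mass of (Na0.69K0.31)AlSi3O8: 0.69×22.99 + 0.31×39.098 + 1×26.982 + 3×28.085 + 8×15.999 = 267.212 g/mol.
Mass of K per formula unit: 0.31 × 39.098 = 12.120 g.
Weight fraction K = 12.120 / 267.212 = 0.0454.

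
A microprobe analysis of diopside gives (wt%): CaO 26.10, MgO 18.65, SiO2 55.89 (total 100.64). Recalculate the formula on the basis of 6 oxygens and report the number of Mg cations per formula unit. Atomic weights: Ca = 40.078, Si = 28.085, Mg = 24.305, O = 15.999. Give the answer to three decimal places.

0.996 Mg apfu

CaO (M=56.077): mol = 0.46543; Ca = 0.46543, O = 0.46543.
MgO (M=40.304): mol = 0.46273; Mg = 0.46273, O = 0.46273.
SiO2 (M=60.083): mol = 0.93021; Si = 0.93021, O = 1.86042.
ΣO = 2.78858; factor = 6/ΣO = 2.15163.
Mg apfu = 0.46273 × 2.15163 = 0.996.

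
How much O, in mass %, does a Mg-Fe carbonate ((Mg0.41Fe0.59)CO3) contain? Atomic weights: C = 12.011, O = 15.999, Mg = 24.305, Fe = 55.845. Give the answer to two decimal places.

46.63 mass %

M((Mg0.41Fe0.59)CO3) = 102.922 g/mol.
O contributes 3 × 15.999 = 47.997 g per mole.
47.997/102.922 = 0.4663 → 46.63%.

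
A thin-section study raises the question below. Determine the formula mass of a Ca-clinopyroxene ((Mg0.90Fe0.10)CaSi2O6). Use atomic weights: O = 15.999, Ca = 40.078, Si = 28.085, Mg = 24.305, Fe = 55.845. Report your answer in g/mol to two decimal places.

219.70 g/mol

Mg: 0.90 × 24.305 = 21.8745
Fe: 0.10 × 55.845 = 5.5845
Ca: 1 × 40.078 = 40.0780
Si: 2 × 28.085 = 56.1700
O: 6 × 15.999 = 95.9940
Summing the contributions gives the formula mass.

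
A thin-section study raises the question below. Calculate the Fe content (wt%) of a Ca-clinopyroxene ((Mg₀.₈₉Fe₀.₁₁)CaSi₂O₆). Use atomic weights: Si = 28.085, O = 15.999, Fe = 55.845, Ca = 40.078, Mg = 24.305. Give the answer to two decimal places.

2.79 wt%

M((Mg₀.₈₉Fe₀.₁₁)CaSi₂O₆) = 220.016 g/mol.
Fe contributes 0.11 × 55.845 = 6.143 g per mole.
6.143/220.016 = 0.0279 → 2.79%.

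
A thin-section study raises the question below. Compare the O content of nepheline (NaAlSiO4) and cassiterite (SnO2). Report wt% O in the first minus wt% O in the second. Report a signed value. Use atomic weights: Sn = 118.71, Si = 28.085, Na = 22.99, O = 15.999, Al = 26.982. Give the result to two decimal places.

First mineral: 63.996 g O in 142.053 g formula = 45.05 wt% O.
Second mineral: 31.998 g O in 150.708 g formula = 21.23 wt% O.
45.05% − 21.23% gives a difference of 23.82 percentage points.

23.82 percentage points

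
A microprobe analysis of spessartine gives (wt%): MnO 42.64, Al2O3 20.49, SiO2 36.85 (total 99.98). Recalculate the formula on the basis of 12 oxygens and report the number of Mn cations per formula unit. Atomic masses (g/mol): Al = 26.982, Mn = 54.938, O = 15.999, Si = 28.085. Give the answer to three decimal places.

2.968 Mn apfu

MnO: 42.64/70.937 = 0.60110 mol → 0.60110 mol Mn, 0.60110 mol O.
Al2O3: 20.49/101.961 = 0.20096 mol → 0.40192 mol Al, 0.60288 mol O.
SiO2: 36.85/60.083 = 0.61332 mol → 0.61332 mol Si, 1.22664 mol O.
Total oxygen = 2.43062 mol. Normalization factor = 12/2.43062 = 4.93701.
Mn per 12 O = 0.60110 × 4.93701 = 2.968.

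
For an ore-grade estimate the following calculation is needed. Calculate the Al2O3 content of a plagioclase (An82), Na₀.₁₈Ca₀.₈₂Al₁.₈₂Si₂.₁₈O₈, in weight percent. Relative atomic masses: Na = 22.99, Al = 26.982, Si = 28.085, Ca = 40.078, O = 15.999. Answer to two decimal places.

33.70 wt%

Formula mass = 275.327 g/mol.
1.82 Al → 0.9100 mol Al2O3 per formula unit; M(Al2O3) = 101.961, so Al2O3 mass = 92.785 g.
92.785/275.327 × 100 = 33.70 wt%.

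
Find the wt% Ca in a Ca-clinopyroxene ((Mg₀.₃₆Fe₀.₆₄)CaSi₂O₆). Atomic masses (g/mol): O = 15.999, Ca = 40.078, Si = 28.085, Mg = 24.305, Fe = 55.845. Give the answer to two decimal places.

Formula mass = 0.36·24.305 + 0.64·55.845 + 1·40.078 + 2·28.085 + 6·15.999 = 236.733 g/mol, of which 40.078 g is Ca.
So Ca makes up 40.078/236.733 = 0.1693 of the mass, i.e. 16.93%.

16.93 mass %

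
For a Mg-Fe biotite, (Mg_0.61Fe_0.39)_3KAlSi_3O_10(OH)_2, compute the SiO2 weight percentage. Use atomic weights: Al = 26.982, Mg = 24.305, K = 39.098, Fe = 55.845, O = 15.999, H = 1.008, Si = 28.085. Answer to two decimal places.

Formula mass = 454.156 g/mol.
3 Si → 3.0000 mol SiO2 per formula unit; M(SiO2) = 60.083, so SiO2 mass = 180.249 g.
180.249/454.156 × 100 = 39.69 wt%.

39.69 wt%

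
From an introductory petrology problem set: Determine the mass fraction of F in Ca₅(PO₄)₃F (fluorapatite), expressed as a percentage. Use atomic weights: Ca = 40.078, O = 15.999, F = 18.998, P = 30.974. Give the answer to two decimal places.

Formula mass = 5*40.078 + 3*30.974 + 12*15.999 + 1*18.998 = 504.298 g/mol, of which 18.998 g is F.
So F makes up 18.998/504.298 = 0.0377 of the mass, i.e. 3.77%.

3.77 wt%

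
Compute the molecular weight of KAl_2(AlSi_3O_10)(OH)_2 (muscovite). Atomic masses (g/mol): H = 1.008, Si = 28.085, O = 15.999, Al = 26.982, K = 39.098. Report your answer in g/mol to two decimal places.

398.30 g/mol

M = 1(39.098) + 3(26.982) + 3(28.085) + 12(15.999) + 2(1.008)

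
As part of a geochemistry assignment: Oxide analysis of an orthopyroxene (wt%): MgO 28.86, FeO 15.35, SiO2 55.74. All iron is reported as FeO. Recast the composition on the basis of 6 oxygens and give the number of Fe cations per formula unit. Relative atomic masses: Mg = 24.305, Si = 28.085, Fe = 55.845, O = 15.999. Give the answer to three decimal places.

0.460 Fe apfu

28.86 wt% MgO ÷ 40.304 g/mol = 0.71606 mol, giving 0.71606 Mg and 0.71606 O.
15.35 wt% FeO ÷ 71.844 g/mol = 0.21366 mol, giving 0.21366 Fe and 0.21366 O.
55.74 wt% SiO2 ÷ 60.083 g/mol = 0.92772 mol, giving 0.92772 Si and 1.85544 O.
Oxygen sums to 2.78516; scaling by 6/2.78516 = 2.15427 puts the formula on 6 O.
Fe: 0.21366 × 2.15427 = 0.460 atoms per formula unit.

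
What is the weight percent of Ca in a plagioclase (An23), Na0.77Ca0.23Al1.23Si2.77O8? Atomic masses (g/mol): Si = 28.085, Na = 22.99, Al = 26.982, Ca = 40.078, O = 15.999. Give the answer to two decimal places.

M(Na0.77Ca0.23Al1.23Si2.77O8) = 265.896 g/mol.
Ca contributes 0.23 × 40.078 = 9.218 g per mole.
9.218/265.896 = 0.0347 → 3.47%.

3.47 wt%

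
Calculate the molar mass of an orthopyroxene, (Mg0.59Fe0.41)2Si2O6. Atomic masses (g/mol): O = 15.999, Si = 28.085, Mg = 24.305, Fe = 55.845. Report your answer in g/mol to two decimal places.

The formula mass is the sum 1.18×24.305 + 0.82×55.845 + 2×28.085 + 6×15.999.

226.64 g/mol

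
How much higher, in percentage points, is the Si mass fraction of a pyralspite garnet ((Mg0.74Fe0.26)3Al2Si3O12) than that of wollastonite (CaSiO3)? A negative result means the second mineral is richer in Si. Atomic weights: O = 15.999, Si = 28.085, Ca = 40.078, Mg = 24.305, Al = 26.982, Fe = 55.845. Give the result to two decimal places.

M((Mg0.74Fe0.26)3Al2Si3O12) = 427.723 g/mol, so wt% Si = 84.255/427.723 × 100 = 19.70%.
M(CaSiO3) = 116.160 g/mol, so wt% Si = 28.085/116.160 × 100 = 24.18%.
19.70 − 24.18 = -4.48 pp.

-4.48 percentage points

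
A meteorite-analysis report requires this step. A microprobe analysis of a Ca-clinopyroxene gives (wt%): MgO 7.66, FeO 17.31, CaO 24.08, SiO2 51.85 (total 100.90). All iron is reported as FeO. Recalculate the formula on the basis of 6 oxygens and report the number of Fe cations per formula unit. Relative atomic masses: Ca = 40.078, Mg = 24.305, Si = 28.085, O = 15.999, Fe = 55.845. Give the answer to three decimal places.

7.66 wt% MgO ÷ 40.304 g/mol = 0.19006 mol, giving 0.19006 Mg and 0.19006 O.
17.31 wt% FeO ÷ 71.844 g/mol = 0.24094 mol, giving 0.24094 Fe and 0.24094 O.
24.08 wt% CaO ÷ 56.077 g/mol = 0.42941 mol, giving 0.42941 Ca and 0.42941 O.
51.85 wt% SiO2 ÷ 60.083 g/mol = 0.86297 mol, giving 0.86297 Si and 1.72594 O.
Oxygen sums to 2.58635; scaling by 6/2.58635 = 2.31987 puts the formula on 6 O.
Fe: 0.24094 × 2.31987 = 0.559 atoms per formula unit.

0.559 Fe apfu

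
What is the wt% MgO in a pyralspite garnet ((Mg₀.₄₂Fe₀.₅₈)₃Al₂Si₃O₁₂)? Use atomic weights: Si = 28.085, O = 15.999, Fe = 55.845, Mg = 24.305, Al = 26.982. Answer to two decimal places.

Formula mass = 458.002 g/mol.
1.26 Mg → 1.2600 mol MgO per formula unit; M(MgO) = 40.304, so MgO mass = 50.783 g.
50.783/458.002 × 100 = 11.09 wt%.

11.09 wt%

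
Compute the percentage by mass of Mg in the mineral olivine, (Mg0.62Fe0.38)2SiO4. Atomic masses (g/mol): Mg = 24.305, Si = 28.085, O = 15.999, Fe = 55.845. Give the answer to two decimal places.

M((Mg0.62Fe0.38)2SiO4) = 164.661 g/mol.
Mg contributes 1.24 × 24.305 = 30.138 g per mole.
30.138/164.661 = 0.1830 → 18.30%.

18.30 weight percent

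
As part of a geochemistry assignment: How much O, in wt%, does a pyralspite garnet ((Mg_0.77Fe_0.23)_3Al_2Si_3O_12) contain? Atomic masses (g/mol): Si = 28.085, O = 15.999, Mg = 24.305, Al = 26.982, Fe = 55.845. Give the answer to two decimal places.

Formula mass = 2.31·24.305 + 0.69·55.845 + 2·26.982 + 3·28.085 + 12·15.999 = 424.885 g/mol, of which 191.988 g is O.
So O makes up 191.988/424.885 = 0.4519 of the mass, i.e. 45.19%.

45.19 wt%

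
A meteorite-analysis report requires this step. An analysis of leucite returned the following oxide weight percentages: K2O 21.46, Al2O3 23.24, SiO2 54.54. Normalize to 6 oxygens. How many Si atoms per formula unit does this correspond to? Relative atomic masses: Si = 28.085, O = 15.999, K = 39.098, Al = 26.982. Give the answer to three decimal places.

21.46 wt% K2O ÷ 94.195 g/mol = 0.22783 mol, giving 0.45566 K and 0.22783 O.
23.24 wt% Al2O3 ÷ 101.961 g/mol = 0.22793 mol, giving 0.45586 Al and 0.68379 O.
54.54 wt% SiO2 ÷ 60.083 g/mol = 0.90774 mol, giving 0.90774 Si and 1.81548 O.
Oxygen sums to 2.72710; scaling by 6/2.72710 = 2.20014 puts the formula on 6 O.
Si: 0.90774 × 2.20014 = 1.997 atoms per formula unit.

1.997 Si apfu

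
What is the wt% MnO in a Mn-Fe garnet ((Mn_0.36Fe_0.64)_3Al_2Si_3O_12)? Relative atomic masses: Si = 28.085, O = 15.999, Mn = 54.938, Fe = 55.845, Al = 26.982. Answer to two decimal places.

Molar mass of (Mn_0.36Fe_0.64)_3Al_2Si_3O_12 = 1.08*54.938 + 1.92*55.845 + 2*26.982 + 3*28.085 + 12*15.999 = 496.762 g/mol.
Each formula unit contains 1.08 Mn, equivalent to 1.08/1 = 1.0800 mol MnO.
M(MnO) = 1×54.938 + 1×15.999 = 70.937 g/mol.
Mass of MnO per formula unit = 1.0800 × 70.937 = 76.612 g.
MnO wt% = 76.612 / 496.762 × 100 = 15.42%.

15.42 wt%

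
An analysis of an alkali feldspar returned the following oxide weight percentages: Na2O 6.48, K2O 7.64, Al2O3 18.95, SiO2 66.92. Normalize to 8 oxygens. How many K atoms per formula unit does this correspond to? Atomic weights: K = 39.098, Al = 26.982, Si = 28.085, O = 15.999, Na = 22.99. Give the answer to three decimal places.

0.437 K apfu

Na2O: 6.48/61.979 = 0.10455 mol → 0.20910 mol Na, 0.10455 mol O.
K2O: 7.64/94.195 = 0.08111 mol → 0.16222 mol K, 0.08111 mol O.
Al2O3: 18.95/101.961 = 0.18586 mol → 0.37172 mol Al, 0.55758 mol O.
SiO2: 66.92/60.083 = 1.11379 mol → 1.11379 mol Si, 2.22758 mol O.
Total oxygen = 2.97082 mol. Normalization factor = 8/2.97082 = 2.69286.
K per 8 O = 0.16222 × 2.69286 = 0.437.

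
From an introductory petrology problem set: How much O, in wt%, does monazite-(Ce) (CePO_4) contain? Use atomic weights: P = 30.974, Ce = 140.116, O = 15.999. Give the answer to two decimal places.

M(CePO_4) = 235.086 g/mol.
O contributes 4 × 15.999 = 63.996 g per mole.
63.996/235.086 = 0.2722 → 27.22%.

27.22 wt%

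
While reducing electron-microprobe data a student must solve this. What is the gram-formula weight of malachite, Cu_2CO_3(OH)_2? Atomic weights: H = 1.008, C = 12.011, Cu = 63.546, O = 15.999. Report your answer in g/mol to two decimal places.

M = 2*63.546 + 1*12.011 + 5*15.999 + 2*1.008

221.11 g/mol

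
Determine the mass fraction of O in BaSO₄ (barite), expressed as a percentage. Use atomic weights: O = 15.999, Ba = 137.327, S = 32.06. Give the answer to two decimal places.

27.42 mass %

Formula mass = 1*137.327 + 1*32.06 + 4*15.999 = 233.383 g/mol, of which 63.996 g is O.
So O makes up 63.996/233.383 = 0.2742 of the mass, i.e. 27.42%.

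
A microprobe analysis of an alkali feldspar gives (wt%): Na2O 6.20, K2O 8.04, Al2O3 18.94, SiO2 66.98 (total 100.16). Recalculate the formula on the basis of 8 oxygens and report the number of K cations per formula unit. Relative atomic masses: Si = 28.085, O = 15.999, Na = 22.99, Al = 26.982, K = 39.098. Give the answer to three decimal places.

0.459 K apfu

Na2O: 6.20/61.979 = 0.10003 mol → 0.20006 mol Na, 0.10003 mol O.
K2O: 8.04/94.195 = 0.08535 mol → 0.17070 mol K, 0.08535 mol O.
Al2O3: 18.94/101.961 = 0.18576 mol → 0.37152 mol Al, 0.55728 mol O.
SiO2: 66.98/60.083 = 1.11479 mol → 1.11479 mol Si, 2.22958 mol O.
Total oxygen = 2.97224 mol. Normalization factor = 8/2.97224 = 2.69157.
K per 8 O = 0.17070 × 2.69157 = 0.459.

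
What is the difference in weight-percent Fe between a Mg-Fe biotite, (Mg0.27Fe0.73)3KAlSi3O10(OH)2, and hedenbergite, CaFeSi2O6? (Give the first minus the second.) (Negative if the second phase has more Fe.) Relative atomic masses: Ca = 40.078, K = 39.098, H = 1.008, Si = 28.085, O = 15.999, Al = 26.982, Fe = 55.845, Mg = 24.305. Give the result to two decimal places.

2.64 percentage points

Fe in (Mg0.27Fe0.73)3KAlSi3O10(OH)2: molar mass 486.327 g/mol; 2.19×55.845 = 122.301 g → 25.15 wt%.
Fe in CaFeSi2O6: molar mass 248.087 g/mol; 1×55.845 = 55.845 g → 22.51 wt%.
Difference = 25.15 − 22.51 = 2.64 percentage points.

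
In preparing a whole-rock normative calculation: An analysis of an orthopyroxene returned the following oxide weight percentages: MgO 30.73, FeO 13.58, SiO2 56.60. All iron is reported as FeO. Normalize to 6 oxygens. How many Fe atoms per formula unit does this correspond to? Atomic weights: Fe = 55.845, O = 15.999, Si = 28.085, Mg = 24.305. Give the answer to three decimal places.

0.400 Fe apfu

MgO: 30.73/40.304 = 0.76246 mol → 0.76246 mol Mg, 0.76246 mol O.
FeO: 13.58/71.844 = 0.18902 mol → 0.18902 mol Fe, 0.18902 mol O.
SiO2: 56.60/60.083 = 0.94203 mol → 0.94203 mol Si, 1.88406 mol O.
Total oxygen = 2.83554 mol. Normalization factor = 6/2.83554 = 2.11600.
Fe per 6 O = 0.18902 × 2.11600 = 0.400.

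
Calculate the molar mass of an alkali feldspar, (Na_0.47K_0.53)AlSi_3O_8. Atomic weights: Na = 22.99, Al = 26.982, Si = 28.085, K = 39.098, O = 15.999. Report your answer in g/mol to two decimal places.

Na: 0.47 × 22.99 = 10.8053
K: 0.53 × 39.098 = 20.7219
Al: 1 × 26.982 = 26.9820
Si: 3 × 28.085 = 84.2550
O: 8 × 15.999 = 127.9920
Summing the contributions gives the formula mass.

270.76 g/mol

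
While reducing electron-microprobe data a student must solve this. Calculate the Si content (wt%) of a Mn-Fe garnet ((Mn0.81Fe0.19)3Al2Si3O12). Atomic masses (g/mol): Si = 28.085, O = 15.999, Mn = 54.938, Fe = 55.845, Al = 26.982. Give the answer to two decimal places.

Molar mass of (Mn0.81Fe0.19)3Al2Si3O12: 2.43·54.938 + 0.57·55.845 + 2·26.982 + 3·28.085 + 12·15.999 = 495.538 g/mol.
Mass of Si per formula unit: 3 × 28.085 = 84.255 g.
Weight fraction Si = 84.255 / 495.538 = 0.1700.

17.00 wt%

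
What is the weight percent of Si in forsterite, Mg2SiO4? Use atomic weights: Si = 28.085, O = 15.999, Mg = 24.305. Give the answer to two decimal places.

19.96 mass %

Formula mass = 2·24.305 + 1·28.085 + 4·15.999 = 140.691 g/mol, of which 28.085 g is Si.
So Si makes up 28.085/140.691 = 0.1996 of the mass, i.e. 19.96%.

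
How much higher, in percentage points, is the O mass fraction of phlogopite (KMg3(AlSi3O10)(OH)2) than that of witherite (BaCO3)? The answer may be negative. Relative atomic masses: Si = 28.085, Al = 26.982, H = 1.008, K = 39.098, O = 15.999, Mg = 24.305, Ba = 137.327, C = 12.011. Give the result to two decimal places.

M(KMg3(AlSi3O10)(OH)2) = 417.254 g/mol, so wt% O = 191.988/417.254 × 100 = 46.01%.
M(BaCO3) = 197.335 g/mol, so wt% O = 47.997/197.335 × 100 = 24.32%.
46.01 − 24.32 = 21.69 pp.

21.69 percentage points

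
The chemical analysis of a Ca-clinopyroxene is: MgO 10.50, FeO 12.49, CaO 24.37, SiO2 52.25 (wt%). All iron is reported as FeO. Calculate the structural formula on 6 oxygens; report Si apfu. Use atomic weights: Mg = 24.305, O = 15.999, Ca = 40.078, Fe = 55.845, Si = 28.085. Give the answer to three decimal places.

2.001 Si apfu

10.50 wt% MgO ÷ 40.304 g/mol = 0.26052 mol, giving 0.26052 Mg and 0.26052 O.
12.49 wt% FeO ÷ 71.844 g/mol = 0.17385 mol, giving 0.17385 Fe and 0.17385 O.
24.37 wt% CaO ÷ 56.077 g/mol = 0.43458 mol, giving 0.43458 Ca and 0.43458 O.
52.25 wt% SiO2 ÷ 60.083 g/mol = 0.86963 mol, giving 0.86963 Si and 1.73926 O.
Oxygen sums to 2.60821; scaling by 6/2.60821 = 2.30043 puts the formula on 6 O.
Si: 0.86963 × 2.30043 = 2.001 atoms per formula unit.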